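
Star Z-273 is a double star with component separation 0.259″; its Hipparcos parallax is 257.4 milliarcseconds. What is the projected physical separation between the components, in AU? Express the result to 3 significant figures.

d = 1/p = 1/0.2574″ = 3.885 pc.
At distance d (pc), an angle of θ arcsec spans θ·d AU: s = 0.259 × 3.885 = 1.0062 AU.

1.01 AU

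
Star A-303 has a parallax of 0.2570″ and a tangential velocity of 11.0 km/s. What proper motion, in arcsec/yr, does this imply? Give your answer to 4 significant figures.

0.5964 arcsec/yr

d = 1/p = 1/0.2570″ = 3.8911 pc.
μ = v_t / (4.74 d) = 11.0 / (4.74 × 3.8911) = 11.0 / 18.444 = 0.5964 ″/yr.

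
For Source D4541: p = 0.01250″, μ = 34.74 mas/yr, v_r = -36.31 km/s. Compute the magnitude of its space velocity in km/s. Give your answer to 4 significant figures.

d = 1/p = 1/0.01250″ = 80 pc.
μ = 34.74 mas/yr = 0.03474 ″/yr.
v_t = 4.740 μ d = 4.740 × 0.03474 × 80 = 13.173 km/s.
v = √(v_r² + v_t²) = √((-36.31)² + 13.173²) = √1491.94 = 38.626 km/s.

38.63 km/s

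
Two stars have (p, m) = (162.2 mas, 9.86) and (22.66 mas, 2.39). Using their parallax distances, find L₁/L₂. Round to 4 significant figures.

L₁/L₂ = 2.006 × 10^-5

d₁ = 1/p₁ = 1/0.1622″ = 6.1652 pc; d₂ = 1/p₂ = 1/0.02266″ = 44.131 pc.
M₁ = m₁ − 5 log₁₀ d₁ + 5 = 9.86 − 3.9497 + 5 = 10.9103.
M₂ = 2.39 − 8.2237 + 5 = -0.8337.
L₁/L₂ = 10^(0.4(M₂ − M₁)) = 10^(0.4 × (-11.7440)) = 10^(-4.69760) = 0.000020063.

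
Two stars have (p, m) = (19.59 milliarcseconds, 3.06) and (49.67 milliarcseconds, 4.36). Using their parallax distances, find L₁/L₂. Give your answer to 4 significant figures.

d₁ = 1/p₁ = 1/0.01959″ = 51.046 pc; d₂ = 1/p₂ = 1/0.04967″ = 20.133 pc.
M₁ = m₁ − 5 log₁₀ d₁ + 5 = 3.06 − 8.5398 + 5 = -0.4798.
M₂ = 4.36 − 6.5195 + 5 = 2.8405.
L₁/L₂ = 10^(0.4(M₂ − M₁)) = 10^(0.4 × 3.3203) = 10^1.32812 = 21.287.

L₁/L₂ = 21.29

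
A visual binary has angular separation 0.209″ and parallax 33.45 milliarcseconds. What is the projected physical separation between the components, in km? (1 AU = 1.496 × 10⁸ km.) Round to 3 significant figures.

d = 1/p = 1/0.03345″ = 29.895 pc.
At distance d (pc), an angle of θ arcsec spans θ·d AU: s = 0.209 × 29.895 = 6.2481 AU.
= 6.2481 × 1.496 × 10⁸ km = 9.3472 × 10^8 km.

9.35 × 10^8 km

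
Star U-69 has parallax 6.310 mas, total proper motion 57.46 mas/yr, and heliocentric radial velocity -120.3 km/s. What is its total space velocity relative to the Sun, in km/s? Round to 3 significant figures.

d = 1/p = 1/0.006310″ = 158.48 pc.
μ = 57.46 mas/yr = 0.05746 ″/yr.
v_t = 4.740 μ d = 4.740 × 0.05746 × 158.48 = 43.164 km/s.
v = √(v_r² + v_t²) = √((-120.3)² + 43.164²) = √16335.2 = 127.81 km/s.

128 km/s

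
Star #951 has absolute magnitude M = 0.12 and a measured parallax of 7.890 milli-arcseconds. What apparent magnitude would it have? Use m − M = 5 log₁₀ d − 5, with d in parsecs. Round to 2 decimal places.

d = 1/p = 1/0.007890″ = 126.74 pc.
m − M = 5 log₁₀ d − 5 = 5 log₁₀(126.74) − 5 = 10.5146 − 5 = 5.5146.
m = M + (m − M) = 0.12 + 5.5146 = 5.63.

m = 5.63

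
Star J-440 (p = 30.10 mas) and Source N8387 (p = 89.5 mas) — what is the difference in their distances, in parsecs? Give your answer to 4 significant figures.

22.05 pc

d_A = 1/0.03010″ = 33.223 pc; d_B = 1/0.08950″ = 11.173 pc.
|d_B − d_A| = |11.173 − 33.223| = 22.05 pc.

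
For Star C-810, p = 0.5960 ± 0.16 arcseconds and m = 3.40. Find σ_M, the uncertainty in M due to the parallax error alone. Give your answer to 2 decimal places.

σ_M = 0.58 mag

M = m − 5 log₁₀ d + 5 = m + 5 log₁₀ p + 5, so ∂M/∂p = 5/(p ln 10).
σ_M = (5/ln 10) · (σ_p/p) = 2.1715 × 0.16/0.5960 = 2.1715 × 0.26846 = 0.58296.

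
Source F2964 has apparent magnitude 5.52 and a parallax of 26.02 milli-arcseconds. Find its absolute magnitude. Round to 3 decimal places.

M = 2.597

d = 1/p = 1/0.02602″ = 38.432 pc.
m − M = 5 log₁₀(38.432) − 5 = 7.9235 − 5 = 2.9235.
M = m − (m − M) = 5.52 − 2.9235 = 2.597.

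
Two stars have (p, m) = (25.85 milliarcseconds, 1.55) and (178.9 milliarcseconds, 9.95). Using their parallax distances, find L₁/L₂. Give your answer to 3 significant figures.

d₁ = 1/p₁ = 1/0.02585″ = 38.685 pc; d₂ = 1/p₂ = 1/0.1789″ = 5.5897 pc.
M₁ = m₁ − 5 log₁₀ d₁ + 5 = 1.55 − 7.9377 + 5 = -1.3877.
M₂ = 9.95 − 3.7369 + 5 = 11.2131.
L₁/L₂ = 10^(0.4(M₂ − M₁)) = 10^(0.4 × 12.6008) = 10^5.04032 = 1.0973 × 10^5.

L₁/L₂ = 110000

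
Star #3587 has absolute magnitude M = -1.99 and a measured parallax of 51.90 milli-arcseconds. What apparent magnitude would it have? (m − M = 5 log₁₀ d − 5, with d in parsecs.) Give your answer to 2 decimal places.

d = 1/p = 1/0.05190″ = 19.268 pc.
m − M = 5 log₁₀ d − 5 = 5 log₁₀(19.268) − 5 = 6.4242 − 5 = 1.4242.
m = M + (m − M) = -1.99 + 1.4242 = -0.57.

m = -0.57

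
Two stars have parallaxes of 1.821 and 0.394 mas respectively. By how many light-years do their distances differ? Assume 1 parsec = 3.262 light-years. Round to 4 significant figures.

d_A = 1/0.001821″ = 549.15 pc; d_B = 1/0.0003940″ = 2538.1 pc.
|d_B − d_A| = |2538.1 − 549.15| = 1989 pc = 1989 × 3.262 ly = 6488.1 ly.

6488 ly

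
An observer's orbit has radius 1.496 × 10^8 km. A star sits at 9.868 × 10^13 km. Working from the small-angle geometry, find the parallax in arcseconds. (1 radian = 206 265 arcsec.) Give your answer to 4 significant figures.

0.3127 arcsec

θ ≈ B/d = (1.496 × 10^8) / (9.868 × 10^13) = 1.5160 × 10^-6 rad.
In arcseconds: 1.5160 × 10^-6 × 206265 = 0.3127″.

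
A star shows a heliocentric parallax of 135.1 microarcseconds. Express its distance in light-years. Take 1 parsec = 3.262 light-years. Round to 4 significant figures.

24150 light years

p = 135.1 microarcseconds = 0.0001351 arcsec.
d = 1/p = 1/0.0001351 = 7401.9 pc.
In light-years: 7401.9 × 3.262 = 24145 ly.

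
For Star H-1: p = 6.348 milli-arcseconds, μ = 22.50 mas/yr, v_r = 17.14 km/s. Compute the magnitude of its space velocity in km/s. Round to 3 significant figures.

24.0 km/s

d = 1/p = 1/0.006348″ = 157.53 pc.
μ = 22.50 mas/yr = 0.02250 ″/yr.
v_t = 4.740 μ d = 4.740 × 0.02250 × 157.53 = 16.801 km/s.
v = √(v_r² + v_t²) = √(17.14² + 16.801²) = √576.053 = 24.001 km/s.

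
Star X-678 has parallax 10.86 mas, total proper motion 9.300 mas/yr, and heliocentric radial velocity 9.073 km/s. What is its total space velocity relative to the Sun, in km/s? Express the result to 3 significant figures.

d = 1/p = 1/0.01086″ = 92.081 pc.
μ = 9.300 mas/yr = 0.009300 ″/yr.
v_t = 4.740 μ d = 4.740 × 0.009300 × 92.081 = 4.0591 km/s.
v = √(v_r² + v_t²) = √(9.073² + 4.0591²) = √98.7956 = 9.9396 km/s.

9.94 km/s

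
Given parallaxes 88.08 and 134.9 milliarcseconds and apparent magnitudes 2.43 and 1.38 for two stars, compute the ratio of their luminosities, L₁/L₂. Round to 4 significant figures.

L₁/L₂ = 0.8918

d₁ = 1/p₁ = 1/0.08808″ = 11.353 pc; d₂ = 1/p₂ = 1/0.1349″ = 7.4129 pc.
M₁ = m₁ − 5 log₁₀ d₁ + 5 = 2.43 − 5.2756 + 5 = 2.1544.
M₂ = 1.38 − 4.3499 + 5 = 2.0301.
L₁/L₂ = 10^(0.4(M₂ − M₁)) = 10^(0.4 × (-0.1243)) = 10^(-0.04972) = 0.89183.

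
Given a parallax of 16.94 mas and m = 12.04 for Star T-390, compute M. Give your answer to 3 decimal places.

d = 1/p = 1/0.01694″ = 59.032 pc.
m − M = 5 log₁₀(59.032) − 5 = 8.8554 − 5 = 3.8554.
M = m − (m − M) = 12.04 − 3.8554 = 8.185.

M = 8.185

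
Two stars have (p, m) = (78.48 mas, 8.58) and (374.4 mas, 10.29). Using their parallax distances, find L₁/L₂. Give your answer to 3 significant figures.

d₁ = 1/p₁ = 1/0.07848″ = 12.742 pc; d₂ = 1/p₂ = 1/0.3744″ = 2.6709 pc.
M₁ = m₁ − 5 log₁₀ d₁ + 5 = 8.58 − 5.5262 + 5 = 8.0538.
M₂ = 10.29 − 2.1333 + 5 = 13.1567.
L₁/L₂ = 10^(0.4(M₂ − M₁)) = 10^(0.4 × 5.1029) = 10^2.04116 = 109.94.

L₁/L₂ = 110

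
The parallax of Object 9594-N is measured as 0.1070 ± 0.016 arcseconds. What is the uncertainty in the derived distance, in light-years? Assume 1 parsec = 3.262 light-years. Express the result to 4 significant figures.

4.559 ly

d = 1/p, so σ_d = σ_p / p².
σ_d = 0.0160 / (0.1070)² = 0.0160 / 0.011449 = 1.3975 pc = 1.3975 × 3.262 ly = 4.5586 ly.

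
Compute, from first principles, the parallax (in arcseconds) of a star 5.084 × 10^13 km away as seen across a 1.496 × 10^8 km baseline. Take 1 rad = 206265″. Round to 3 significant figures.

θ ≈ B/d = (1.496 × 10^8) / (5.084 × 10^13) = 2.9426 × 10^-6 rad.
In arcseconds: 2.9426 × 10^-6 × 206265 = 0.60696″.

0.607 arcsec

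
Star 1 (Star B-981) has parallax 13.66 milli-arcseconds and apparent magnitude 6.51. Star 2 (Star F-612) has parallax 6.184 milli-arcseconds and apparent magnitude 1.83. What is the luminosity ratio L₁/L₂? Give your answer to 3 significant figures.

d₁ = 1/p₁ = 1/0.01366″ = 73.206 pc; d₂ = 1/p₂ = 1/0.006184″ = 161.71 pc.
M₁ = m₁ − 5 log₁₀ d₁ + 5 = 6.51 − 9.3227 + 5 = 2.1873.
M₂ = 1.83 − 11.0437 + 5 = -4.2137.
L₁/L₂ = 10^(0.4(M₂ − M₁)) = 10^(0.4 × (-6.4010)) = 10^(-2.56040) = 0.0027517.

L₁/L₂ = 0.00275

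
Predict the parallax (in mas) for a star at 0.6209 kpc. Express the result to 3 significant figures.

d = 0.6209 kpc = 620.9 pc.
p = 1/d = 1/620.9 = 0.0016106 arcsec.
= 0.0016106 × 1000 = 1.6106 mas.

1.61 mas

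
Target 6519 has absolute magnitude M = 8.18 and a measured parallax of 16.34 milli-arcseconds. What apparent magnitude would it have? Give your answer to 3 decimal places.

m = 12.114

d = 1/p = 1/0.01634″ = 61.2 pc.
m − M = 5 log₁₀ d − 5 = 5 log₁₀(61.2) − 5 = 8.9338 − 5 = 3.9338.
m = M + (m − M) = 8.18 + 3.9338 = 12.114.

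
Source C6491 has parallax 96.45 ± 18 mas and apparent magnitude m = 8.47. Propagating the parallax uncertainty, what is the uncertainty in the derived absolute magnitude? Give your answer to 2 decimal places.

M = m − 5 log₁₀ d + 5 = m + 5 log₁₀ p + 5, so ∂M/∂p = 5/(p ln 10).
σ_M = (5/ln 10) · (σ_p/p) = 2.1715 × 18/96.45 = 2.1715 × 0.18663 = 0.40527.

σ_M = 0.41 mag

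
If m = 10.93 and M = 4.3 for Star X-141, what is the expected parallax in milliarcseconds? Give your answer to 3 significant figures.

m − M = 10.93 − 4.3 = 6.63.
d = 10^((m−M)/5 + 1) = 10^2.326 = 211.84 pc.
p = 1/d = 1/211.84 = 0.0047205 arcsec = 4.7205 mas.

4.72 mas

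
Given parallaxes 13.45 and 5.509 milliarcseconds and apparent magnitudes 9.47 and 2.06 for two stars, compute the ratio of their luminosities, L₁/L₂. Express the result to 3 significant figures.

d₁ = 1/p₁ = 1/0.01345″ = 74.349 pc; d₂ = 1/p₂ = 1/0.005509″ = 181.52 pc.
M₁ = m₁ − 5 log₁₀ d₁ + 5 = 9.47 − 9.3564 + 5 = 5.1136.
M₂ = 2.06 − 11.2946 + 5 = -4.2346.
L₁/L₂ = 10^(0.4(M₂ − M₁)) = 10^(0.4 × (-9.3482)) = 10^(-3.73928) = 0.00018227.

L₁/L₂ = 0.000182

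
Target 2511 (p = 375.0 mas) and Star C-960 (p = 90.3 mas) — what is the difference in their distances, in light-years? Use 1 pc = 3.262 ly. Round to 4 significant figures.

d_A = 1/0.3750″ = 2.6667 pc; d_B = 1/0.09030″ = 11.074 pc.
|d_B − d_A| = |11.074 − 2.6667| = 8.4073 pc = 8.4073 × 3.262 ly = 27.425 ly.

27.43 ly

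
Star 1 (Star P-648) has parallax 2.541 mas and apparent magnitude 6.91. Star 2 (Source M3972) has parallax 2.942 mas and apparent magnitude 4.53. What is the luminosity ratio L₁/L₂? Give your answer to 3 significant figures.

d₁ = 1/p₁ = 1/0.002541″ = 393.55 pc; d₂ = 1/p₂ = 1/0.002942″ = 339.9 pc.
M₁ = m₁ − 5 log₁₀ d₁ + 5 = 6.91 − 12.9750 + 5 = -1.0650.
M₂ = 4.53 − 12.6568 + 5 = -3.1268.
L₁/L₂ = 10^(0.4(M₂ − M₁)) = 10^(0.4 × (-2.0618)) = 10^(-0.82472) = 0.14972.

L₁/L₂ = 0.150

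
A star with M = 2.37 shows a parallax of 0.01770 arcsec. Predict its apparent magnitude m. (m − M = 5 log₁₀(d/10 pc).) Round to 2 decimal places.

m = 6.13

d = 1/p = 1/0.01770″ = 56.497 pc.
m − M = 5 log₁₀ d − 5 = 5 log₁₀(56.497) − 5 = 8.7601 − 5 = 3.7601.
m = M + (m − M) = 2.37 + 3.7601 = 6.13.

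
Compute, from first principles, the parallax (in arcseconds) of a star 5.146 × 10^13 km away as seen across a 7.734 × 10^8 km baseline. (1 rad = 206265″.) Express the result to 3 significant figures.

θ ≈ B/d = (7.734 × 10^8) / (5.146 × 10^13) = 1.5029 × 10^-5 rad.
In arcseconds: 1.5029 × 10^-5 × 206265 = 3.1″.

3.10 arcsec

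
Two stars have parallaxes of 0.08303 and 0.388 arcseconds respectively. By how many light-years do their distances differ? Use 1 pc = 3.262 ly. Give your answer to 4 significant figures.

d_A = 1/0.08303″ = 12.044 pc; d_B = 1/0.3880″ = 2.5773 pc.
|d_B − d_A| = |2.5773 − 12.044| = 9.4667 pc = 9.4667 × 3.262 ly = 30.88 ly.

30.88 ly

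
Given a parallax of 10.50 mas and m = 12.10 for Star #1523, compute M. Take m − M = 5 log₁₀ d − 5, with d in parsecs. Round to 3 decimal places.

d = 1/p = 1/0.01050″ = 95.238 pc.
m − M = 5 log₁₀(95.238) − 5 = 9.8941 − 5 = 4.8941.
M = m − (m − M) = 12.10 − 4.8941 = 7.206.

M = 7.206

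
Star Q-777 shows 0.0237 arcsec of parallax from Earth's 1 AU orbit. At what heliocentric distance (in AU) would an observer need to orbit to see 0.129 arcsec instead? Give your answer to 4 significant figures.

Parallax scales linearly with baseline: p ∝ B, so B = p_target / p_Earth × 1 AU.
B = 0.129 / 0.0237 = 5.443 AU.

5.443 AU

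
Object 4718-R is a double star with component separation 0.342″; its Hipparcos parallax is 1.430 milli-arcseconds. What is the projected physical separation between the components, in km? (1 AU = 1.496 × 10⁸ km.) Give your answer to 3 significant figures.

3.58 × 10^10 km

d = 1/p = 1/0.001430″ = 699.3 pc.
At distance d (pc), an angle of θ arcsec spans θ·d AU: s = 0.342 × 699.3 = 239.16 AU.
= 239.16 × 1.496 × 10⁸ km = 3.5778 × 10^10 km.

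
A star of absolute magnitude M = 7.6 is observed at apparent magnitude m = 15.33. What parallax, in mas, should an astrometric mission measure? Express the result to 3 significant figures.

m − M = 15.33 − 7.6 = 7.73.
d = 10^((m−M)/5 + 1) = 10^2.546 = 351.56 pc.
p = 1/d = 1/351.56 = 0.0028445 arcsec = 2.8445 mas.

2.84 mas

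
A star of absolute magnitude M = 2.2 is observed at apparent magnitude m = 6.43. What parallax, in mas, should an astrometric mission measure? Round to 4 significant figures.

14.26 mas

m − M = 6.43 − 2.2 = 4.23.
d = 10^((m−M)/5 + 1) = 10^1.846 = 70.146 pc.
p = 1/d = 1/70.146 = 0.014256 arcsec = 14.256 mas.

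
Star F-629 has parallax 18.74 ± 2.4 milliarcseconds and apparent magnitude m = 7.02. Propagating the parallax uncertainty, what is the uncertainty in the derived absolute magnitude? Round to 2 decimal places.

M = m − 5 log₁₀ d + 5 = m + 5 log₁₀ p + 5, so ∂M/∂p = 5/(p ln 10).
σ_M = (5/ln 10) · (σ_p/p) = 2.1715 × 2.4/18.74 = 2.1715 × 0.12807 = 0.2781.

σ_M = 0.28 mag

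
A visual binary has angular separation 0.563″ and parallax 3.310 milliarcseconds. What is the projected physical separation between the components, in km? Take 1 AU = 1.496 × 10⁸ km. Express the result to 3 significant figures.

d = 1/p = 1/0.003310″ = 302.11 pc.
At distance d (pc), an angle of θ arcsec spans θ·d AU: s = 0.563 × 302.11 = 170.09 AU.
= 170.09 × 1.496 × 10⁸ km = 2.5445 × 10^10 km.

2.54 × 10^10 km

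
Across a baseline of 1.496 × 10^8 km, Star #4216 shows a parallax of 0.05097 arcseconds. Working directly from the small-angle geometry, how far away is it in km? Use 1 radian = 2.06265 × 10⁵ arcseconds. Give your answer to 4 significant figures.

θ = 0.05097″ = 0.05097/206265 = 2.4711 × 10^-7 rad.
d = B/θ = (1.496 × 10^8) / (2.4711 × 10^-7) = 6.0540 × 10^14 km.

6.054 × 10^14 km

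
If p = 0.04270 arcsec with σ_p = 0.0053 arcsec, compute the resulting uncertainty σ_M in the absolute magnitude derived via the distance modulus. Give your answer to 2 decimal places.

σ_M = 0.27 mag

M = m − 5 log₁₀ d + 5 = m + 5 log₁₀ p + 5, so ∂M/∂p = 5/(p ln 10).
σ_M = (5/ln 10) · (σ_p/p) = 2.1715 × 0.0053/0.04270 = 2.1715 × 0.12412 = 0.26953.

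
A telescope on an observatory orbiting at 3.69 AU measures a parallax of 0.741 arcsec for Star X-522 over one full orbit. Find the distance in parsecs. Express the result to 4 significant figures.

4.980 pc

With baseline B (in AU) and parallax p (in arcsec), d = B/p parsecs.
d = 3.69 / 0.741 = 4.9798 pc.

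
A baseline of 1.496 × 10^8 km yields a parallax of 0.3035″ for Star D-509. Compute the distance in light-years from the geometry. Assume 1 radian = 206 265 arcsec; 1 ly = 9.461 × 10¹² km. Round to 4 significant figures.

θ = 0.3035″ = 0.3035/206265 = 1.4714 × 10^-6 rad.
d = B/θ = (1.496 × 10^8) / (1.4714 × 10^-6) = 1.0167 × 10^14 km = (1.0167 × 10^14) / (9.461 × 10^12) ly = 10.746 ly.

10.75 ly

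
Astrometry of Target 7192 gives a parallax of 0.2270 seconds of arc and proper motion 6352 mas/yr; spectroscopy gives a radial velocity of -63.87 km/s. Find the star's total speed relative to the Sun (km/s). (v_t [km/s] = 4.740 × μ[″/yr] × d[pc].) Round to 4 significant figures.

d = 1/p = 1/0.2270″ = 4.4053 pc.
μ = 6352 mas/yr = 6.352 ″/yr.
v_t = 4.740 μ d = 4.740 × 6.352 × 4.4053 = 132.64 km/s.
v = √(v_r² + v_t²) = √((-63.87)² + 132.64²) = √21672.7 = 147.22 km/s.

147.2 km/s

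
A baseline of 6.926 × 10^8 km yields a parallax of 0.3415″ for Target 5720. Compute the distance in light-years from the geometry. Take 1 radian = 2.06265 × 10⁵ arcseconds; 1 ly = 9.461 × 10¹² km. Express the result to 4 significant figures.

θ = 0.3415″ = 0.3415/206265 = 1.6556 × 10^-6 rad.
d = B/θ = (6.926 × 10^8) / (1.6556 × 10^-6) = 4.1834 × 10^14 km = (4.1834 × 10^14) / (9.461 × 10^12) ly = 44.217 ly.

44.22 ly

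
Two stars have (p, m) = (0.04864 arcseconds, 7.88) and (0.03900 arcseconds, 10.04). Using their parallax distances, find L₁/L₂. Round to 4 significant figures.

L₁/L₂ = 4.700

d₁ = 1/p₁ = 1/0.04864″ = 20.559 pc; d₂ = 1/p₂ = 1/0.03900″ = 25.641 pc.
M₁ = m₁ − 5 log₁₀ d₁ + 5 = 7.88 − 6.5650 + 5 = 6.3150.
M₂ = 10.04 − 7.0447 + 5 = 7.9953.
L₁/L₂ = 10^(0.4(M₂ − M₁)) = 10^(0.4 × 1.6803) = 10^0.67212 = 4.7002.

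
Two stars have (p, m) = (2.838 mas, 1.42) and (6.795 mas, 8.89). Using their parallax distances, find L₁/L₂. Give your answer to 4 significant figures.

L₁/L₂ = 5576

d₁ = 1/p₁ = 1/0.002838″ = 352.36 pc; d₂ = 1/p₂ = 1/0.006795″ = 147.17 pc.
M₁ = m₁ − 5 log₁₀ d₁ + 5 = 1.42 − 12.7349 + 5 = -6.3149.
M₂ = 8.89 − 10.8391 + 5 = 3.0509.
L₁/L₂ = 10^(0.4(M₂ − M₁)) = 10^(0.4 × 9.3658) = 10^3.74632 = 5576.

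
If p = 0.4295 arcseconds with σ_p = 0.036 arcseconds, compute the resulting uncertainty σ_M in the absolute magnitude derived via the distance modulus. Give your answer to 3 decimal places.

σ_M = 0.182 mag

M = m − 5 log₁₀ d + 5 = m + 5 log₁₀ p + 5, so ∂M/∂p = 5/(p ln 10).
σ_M = (5/ln 10) · (σ_p/p) = 2.1715 × 0.036/0.4295 = 2.1715 × 0.083818 = 0.18201.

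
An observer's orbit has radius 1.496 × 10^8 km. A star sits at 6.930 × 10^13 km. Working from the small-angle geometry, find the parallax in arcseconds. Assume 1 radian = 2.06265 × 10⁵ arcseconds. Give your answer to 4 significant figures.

0.4453 arcsec

θ ≈ B/d = (1.496 × 10^8) / (6.930 × 10^13) = 2.1587 × 10^-6 rad.
In arcseconds: 2.1587 × 10^-6 × 206265 = 0.44526″.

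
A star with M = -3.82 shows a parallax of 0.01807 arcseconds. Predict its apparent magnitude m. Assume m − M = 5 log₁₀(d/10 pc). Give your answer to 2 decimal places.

m = -0.10

d = 1/p = 1/0.01807″ = 55.34 pc.
m − M = 5 log₁₀ d − 5 = 5 log₁₀(55.34) − 5 = 8.7152 − 5 = 3.7152.
m = M + (m − M) = -3.82 + 3.7152 = -0.10.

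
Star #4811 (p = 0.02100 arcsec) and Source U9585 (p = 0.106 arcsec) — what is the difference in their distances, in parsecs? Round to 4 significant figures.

38.19 pc

d_A = 1/0.02100″ = 47.619 pc; d_B = 1/0.1060″ = 9.434 pc.
|d_B − d_A| = |9.434 − 47.619| = 38.185 pc.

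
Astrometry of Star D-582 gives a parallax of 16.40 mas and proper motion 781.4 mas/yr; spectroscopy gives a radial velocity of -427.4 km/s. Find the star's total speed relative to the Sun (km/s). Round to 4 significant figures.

483.4 km/s

d = 1/p = 1/0.01640″ = 60.976 pc.
μ = 781.4 mas/yr = 0.7814 ″/yr.
v_t = 4.740 μ d = 4.740 × 0.7814 × 60.976 = 225.85 km/s.
v = √(v_r² + v_t²) = √((-427.4)² + 225.85²) = √233679 = 483.4 km/s.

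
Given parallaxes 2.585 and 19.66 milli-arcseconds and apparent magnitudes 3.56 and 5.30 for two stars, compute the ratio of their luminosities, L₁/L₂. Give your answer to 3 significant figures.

d₁ = 1/p₁ = 1/0.002585″ = 386.85 pc; d₂ = 1/p₂ = 1/0.01966″ = 50.865 pc.
M₁ = m₁ − 5 log₁₀ d₁ + 5 = 3.56 − 12.9377 + 5 = -4.3777.
M₂ = 5.30 − 8.5321 + 5 = 1.7679.
L₁/L₂ = 10^(0.4(M₂ − M₁)) = 10^(0.4 × 6.1456) = 10^2.45824 = 287.24.

L₁/L₂ = 287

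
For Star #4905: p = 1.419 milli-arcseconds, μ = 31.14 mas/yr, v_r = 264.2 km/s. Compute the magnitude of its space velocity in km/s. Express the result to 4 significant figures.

283.9 km/s

d = 1/p = 1/0.001419″ = 704.72 pc.
μ = 31.14 mas/yr = 0.03114 ″/yr.
v_t = 4.740 μ d = 4.740 × 0.03114 × 704.72 = 104.02 km/s.
v = √(v_r² + v_t²) = √(264.2² + 104.02²) = √80621.8 = 283.94 km/s.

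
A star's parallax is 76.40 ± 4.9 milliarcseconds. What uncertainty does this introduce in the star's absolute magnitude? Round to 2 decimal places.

M = m − 5 log₁₀ d + 5 = m + 5 log₁₀ p + 5, so ∂M/∂p = 5/(p ln 10).
σ_M = (5/ln 10) · (σ_p/p) = 2.1715 × 4.9/76.40 = 2.1715 × 0.064136 = 0.13927.

σ_M = 0.14 mag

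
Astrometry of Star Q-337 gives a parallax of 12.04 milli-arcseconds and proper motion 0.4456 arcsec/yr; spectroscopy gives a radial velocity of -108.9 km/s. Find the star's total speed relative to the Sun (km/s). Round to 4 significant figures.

d = 1/p = 1/0.01204″ = 83.056 pc.
v_t = 4.740 μ d = 4.740 × 0.4456 × 83.056 = 175.43 km/s.
v = √(v_r² + v_t²) = √((-108.9)² + 175.43²) = √42634.9 = 206.48 km/s.

206.5 km/s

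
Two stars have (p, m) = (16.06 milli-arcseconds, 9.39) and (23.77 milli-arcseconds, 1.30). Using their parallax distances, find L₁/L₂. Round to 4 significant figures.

d₁ = 1/p₁ = 1/0.01606″ = 62.267 pc; d₂ = 1/p₂ = 1/0.02377″ = 42.07 pc.
M₁ = m₁ − 5 log₁₀ d₁ + 5 = 9.39 − 8.9713 + 5 = 5.4187.
M₂ = 1.30 − 8.1199 + 5 = -1.8199.
L₁/L₂ = 10^(0.4(M₂ − M₁)) = 10^(0.4 × (-7.2386)) = 10^(-2.89544) = 0.0012722.

L₁/L₂ = 0.001272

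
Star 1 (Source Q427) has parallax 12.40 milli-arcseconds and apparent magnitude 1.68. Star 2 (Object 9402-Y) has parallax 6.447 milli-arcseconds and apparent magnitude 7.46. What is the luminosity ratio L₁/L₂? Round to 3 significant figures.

L₁/L₂ = 55.4

d₁ = 1/p₁ = 1/0.01240″ = 80.645 pc; d₂ = 1/p₂ = 1/0.006447″ = 155.11 pc.
M₁ = m₁ − 5 log₁₀ d₁ + 5 = 1.68 − 9.5329 + 5 = -2.8529.
M₂ = 7.46 − 10.9532 + 5 = 1.5068.
L₁/L₂ = 10^(0.4(M₂ − M₁)) = 10^(0.4 × 4.3597) = 10^1.74388 = 55.447.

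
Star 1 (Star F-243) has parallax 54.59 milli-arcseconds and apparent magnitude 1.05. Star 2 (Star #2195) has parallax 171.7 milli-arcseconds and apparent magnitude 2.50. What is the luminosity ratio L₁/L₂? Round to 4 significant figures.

d₁ = 1/p₁ = 1/0.05459″ = 18.318 pc; d₂ = 1/p₂ = 1/0.1717″ = 5.8241 pc.
M₁ = m₁ − 5 log₁₀ d₁ + 5 = 1.05 − 6.3144 + 5 = -0.2644.
M₂ = 2.50 − 3.8261 + 5 = 3.6739.
L₁/L₂ = 10^(0.4(M₂ − M₁)) = 10^(0.4 × 3.9383) = 10^1.57532 = 37.611.

L₁/L₂ = 37.61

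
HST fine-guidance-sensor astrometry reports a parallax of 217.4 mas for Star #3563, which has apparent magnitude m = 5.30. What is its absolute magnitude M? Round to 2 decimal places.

d = 1/p = 1/0.2174″ = 4.5998 pc.
m − M = 5 log₁₀(4.5998) − 5 = 3.3137 − 5 = -1.6863.
M = m − (m − M) = 5.30 − (-1.6863) = 6.99.

M = 6.99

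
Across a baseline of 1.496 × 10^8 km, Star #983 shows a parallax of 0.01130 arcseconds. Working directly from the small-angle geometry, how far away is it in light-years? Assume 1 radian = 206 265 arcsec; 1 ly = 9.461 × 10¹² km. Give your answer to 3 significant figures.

θ = 0.01130″ = 0.01130/206265 = 5.4784 × 10^-8 rad.
d = B/θ = (1.496 × 10^8) / (5.4784 × 10^-8) = 2.7307 × 10^15 km = (2.7307 × 10^15) / (9.461 × 10^12) ly = 288.63 ly.

289 ly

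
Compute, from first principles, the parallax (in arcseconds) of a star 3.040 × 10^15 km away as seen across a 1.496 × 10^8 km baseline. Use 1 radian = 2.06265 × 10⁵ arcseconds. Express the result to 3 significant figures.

0.0102 arcsec

θ ≈ B/d = (1.496 × 10^8) / (3.040 × 10^15) = 4.9211 × 10^-8 rad.
In arcseconds: 4.9211 × 10^-8 × 206265 = 0.010151″.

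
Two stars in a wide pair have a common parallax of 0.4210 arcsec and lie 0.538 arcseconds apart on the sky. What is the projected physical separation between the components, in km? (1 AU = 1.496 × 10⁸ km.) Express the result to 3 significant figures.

1.91 × 10^8 km

d = 1/p = 1/0.4210″ = 2.3753 pc.
At distance d (pc), an angle of θ arcsec spans θ·d AU: s = 0.538 × 2.3753 = 1.2779 AU.
= 1.2779 × 1.496 × 10⁸ km = 1.9117 × 10^8 km.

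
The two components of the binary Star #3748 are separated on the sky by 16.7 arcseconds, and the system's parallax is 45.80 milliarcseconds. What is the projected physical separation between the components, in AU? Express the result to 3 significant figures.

365 AU

d = 1/p = 1/0.04580″ = 21.834 pc.
At distance d (pc), an angle of θ arcsec spans θ·d AU: s = 16.7 × 21.834 = 364.63 AU.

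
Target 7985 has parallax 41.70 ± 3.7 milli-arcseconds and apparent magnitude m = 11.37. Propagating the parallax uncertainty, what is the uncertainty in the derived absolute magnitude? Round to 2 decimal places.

M = m − 5 log₁₀ d + 5 = m + 5 log₁₀ p + 5, so ∂M/∂p = 5/(p ln 10).
σ_M = (5/ln 10) · (σ_p/p) = 2.1715 × 3.7/41.70 = 2.1715 × 0.088729 = 0.19268.

σ_M = 0.19 mag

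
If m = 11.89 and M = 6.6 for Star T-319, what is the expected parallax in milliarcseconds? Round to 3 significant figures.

m − M = 11.89 − 6.6 = 5.29.
d = 10^((m−M)/5 + 1) = 10^2.058 = 114.29 pc.
p = 1/d = 1/114.29 = 0.0087497 arcsec = 8.7497 mas.

8.75 mas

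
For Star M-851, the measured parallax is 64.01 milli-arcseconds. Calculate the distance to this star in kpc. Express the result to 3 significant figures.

0.0156 kpc

p = 64.01 milli-arcseconds = 0.06401 arcsec.
d = 1/p = 1/0.06401 = 15.623 pc.
= 0.015623 kpc.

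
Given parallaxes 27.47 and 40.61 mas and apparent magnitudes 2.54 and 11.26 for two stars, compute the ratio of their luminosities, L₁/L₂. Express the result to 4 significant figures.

L₁/L₂ = 6723

d₁ = 1/p₁ = 1/0.02747″ = 36.403 pc; d₂ = 1/p₂ = 1/0.04061″ = 24.624 pc.
M₁ = m₁ − 5 log₁₀ d₁ + 5 = 2.54 − 7.8057 + 5 = -0.2657.
M₂ = 11.26 − 6.9568 + 5 = 9.3032.
L₁/L₂ = 10^(0.4(M₂ − M₁)) = 10^(0.4 × 9.5689) = 10^3.82756 = 6723.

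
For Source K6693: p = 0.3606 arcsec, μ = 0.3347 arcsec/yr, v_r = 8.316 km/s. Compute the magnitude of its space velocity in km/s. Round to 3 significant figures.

9.41 km/s

d = 1/p = 1/0.3606″ = 2.7732 pc.
v_t = 4.740 μ d = 4.740 × 0.3347 × 2.7732 = 4.3996 km/s.
v = √(v_r² + v_t²) = √(8.316² + 4.3996²) = √88.5123 = 9.4081 km/s.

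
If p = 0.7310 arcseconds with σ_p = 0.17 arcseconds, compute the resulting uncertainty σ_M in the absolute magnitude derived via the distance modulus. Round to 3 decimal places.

M = m − 5 log₁₀ d + 5 = m + 5 log₁₀ p + 5, so ∂M/∂p = 5/(p ln 10).
σ_M = (5/ln 10) · (σ_p/p) = 2.1715 × 0.17/0.7310 = 2.1715 × 0.23256 = 0.505.

σ_M = 0.505 mag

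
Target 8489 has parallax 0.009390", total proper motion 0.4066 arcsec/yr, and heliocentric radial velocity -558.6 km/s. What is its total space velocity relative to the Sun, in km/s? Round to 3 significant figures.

d = 1/p = 1/0.009390″ = 106.5 pc.
v_t = 4.740 μ d = 4.740 × 0.4066 × 106.5 = 205.26 km/s.
v = √(v_r² + v_t²) = √((-558.6)² + 205.26²) = √354166 = 595.12 km/s.

595 km/s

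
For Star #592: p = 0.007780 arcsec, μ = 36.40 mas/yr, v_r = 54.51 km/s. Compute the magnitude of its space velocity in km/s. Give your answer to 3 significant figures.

58.8 km/s

d = 1/p = 1/0.007780″ = 128.53 pc.
μ = 36.40 mas/yr = 0.03640 ″/yr.
v_t = 4.740 μ d = 4.740 × 0.03640 × 128.53 = 22.176 km/s.
v = √(v_r² + v_t²) = √(54.51² + 22.176²) = √3463.12 = 58.848 km/s.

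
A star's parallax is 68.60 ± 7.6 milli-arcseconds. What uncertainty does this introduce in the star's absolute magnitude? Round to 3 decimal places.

σ_M = 0.241 mag

M = m − 5 log₁₀ d + 5 = m + 5 log₁₀ p + 5, so ∂M/∂p = 5/(p ln 10).
σ_M = (5/ln 10) · (σ_p/p) = 2.1715 × 7.6/68.60 = 2.1715 × 0.11079 = 0.24058.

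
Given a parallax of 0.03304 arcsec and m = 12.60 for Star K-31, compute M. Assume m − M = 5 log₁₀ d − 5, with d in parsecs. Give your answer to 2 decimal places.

M = 10.20

d = 1/p = 1/0.03304″ = 30.266 pc.
m − M = 5 log₁₀(30.266) − 5 = 7.4048 − 5 = 2.4048.
M = m − (m − M) = 12.60 − 2.4048 = 10.20.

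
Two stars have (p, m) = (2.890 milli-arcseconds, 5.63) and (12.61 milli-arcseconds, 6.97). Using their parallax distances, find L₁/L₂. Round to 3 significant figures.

L₁/L₂ = 65.4

d₁ = 1/p₁ = 1/0.002890″ = 346.02 pc; d₂ = 1/p₂ = 1/0.01261″ = 79.302 pc.
M₁ = m₁ − 5 log₁₀ d₁ + 5 = 5.63 − 12.6955 + 5 = -2.0655.
M₂ = 6.97 − 9.4964 + 5 = 2.4736.
L₁/L₂ = 10^(0.4(M₂ − M₁)) = 10^(0.4 × 4.5391) = 10^1.81564 = 65.409.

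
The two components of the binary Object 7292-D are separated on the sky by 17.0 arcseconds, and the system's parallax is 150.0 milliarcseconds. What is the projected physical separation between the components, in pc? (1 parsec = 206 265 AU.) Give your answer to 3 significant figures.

0.000549 pc

d = 1/p = 1/0.1500″ = 6.6667 pc.
At distance d (pc), an angle of θ arcsec spans θ·d AU: s = 17.0 × 6.6667 = 113.33 AU.
= 113.33 / 206265 = 0.00054944 pc.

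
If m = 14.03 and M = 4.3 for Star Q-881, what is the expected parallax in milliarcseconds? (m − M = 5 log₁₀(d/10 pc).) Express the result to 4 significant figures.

m − M = 14.03 − 4.3 = 9.73.
d = 10^((m−M)/5 + 1) = 10^2.946 = 883.08 pc.
p = 1/d = 1/883.08 = 0.0011324 arcsec = 1.1324 mas.

1.132 mas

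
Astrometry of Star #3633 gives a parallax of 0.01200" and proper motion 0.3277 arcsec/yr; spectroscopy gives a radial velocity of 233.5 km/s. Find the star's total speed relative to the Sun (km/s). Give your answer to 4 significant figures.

d = 1/p = 1/0.01200″ = 83.333 pc.
v_t = 4.740 μ d = 4.740 × 0.3277 × 83.333 = 129.44 km/s.
v = √(v_r² + v_t²) = √(233.5² + 129.44²) = √71277 = 266.98 km/s.

267.0 km/s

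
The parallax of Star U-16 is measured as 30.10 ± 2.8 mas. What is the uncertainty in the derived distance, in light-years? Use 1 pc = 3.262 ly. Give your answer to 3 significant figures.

d = 1/p, so σ_d = σ_p / p².
σ_d = 0.00280 / (0.03010)² = 0.00280 / 0.00090601 = 3.0905 pc = 3.0905 × 3.262 ly = 10.081 ly.

10.1 ly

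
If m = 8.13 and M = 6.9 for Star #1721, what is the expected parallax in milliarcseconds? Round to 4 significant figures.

56.75 mas

m − M = 8.13 − 6.9 = 1.23.
d = 10^((m−M)/5 + 1) = 10^1.246 = 17.62 pc.
p = 1/d = 1/17.62 = 0.056754 arcsec = 56.754 mas.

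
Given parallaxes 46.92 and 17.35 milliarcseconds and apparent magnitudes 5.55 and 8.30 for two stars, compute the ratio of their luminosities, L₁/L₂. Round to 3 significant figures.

d₁ = 1/p₁ = 1/0.04692″ = 21.313 pc; d₂ = 1/p₂ = 1/0.01735″ = 57.637 pc.
M₁ = m₁ − 5 log₁₀ d₁ + 5 = 5.55 − 6.6432 + 5 = 3.9068.
M₂ = 8.30 − 8.8035 + 5 = 4.4965.
L₁/L₂ = 10^(0.4(M₂ − M₁)) = 10^(0.4 × 0.5897) = 10^0.23588 = 1.7214.

L₁/L₂ = 1.72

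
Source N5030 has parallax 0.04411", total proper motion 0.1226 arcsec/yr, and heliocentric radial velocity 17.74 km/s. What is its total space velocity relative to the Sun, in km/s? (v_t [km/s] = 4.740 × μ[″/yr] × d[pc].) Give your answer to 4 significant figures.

22.10 km/s

d = 1/p = 1/0.04411″ = 22.671 pc.
v_t = 4.740 μ d = 4.740 × 0.1226 × 22.671 = 13.175 km/s.
v = √(v_r² + v_t²) = √(17.74² + 13.175²) = √488.288 = 22.097 km/s.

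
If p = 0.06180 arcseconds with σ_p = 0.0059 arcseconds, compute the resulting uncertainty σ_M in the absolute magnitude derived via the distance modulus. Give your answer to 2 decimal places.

σ_M = 0.21 mag

M = m − 5 log₁₀ d + 5 = m + 5 log₁₀ p + 5, so ∂M/∂p = 5/(p ln 10).
σ_M = (5/ln 10) · (σ_p/p) = 2.1715 × 0.0059/0.06180 = 2.1715 × 0.095469 = 0.20731.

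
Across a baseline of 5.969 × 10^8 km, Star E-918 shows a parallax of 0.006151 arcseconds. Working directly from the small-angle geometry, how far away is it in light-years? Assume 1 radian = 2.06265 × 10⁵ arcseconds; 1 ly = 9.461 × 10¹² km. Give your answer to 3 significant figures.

2120 ly

θ = 0.006151″ = 0.006151/206265 = 2.9821 × 10^-8 rad.
d = B/θ = (5.969 × 10^8) / (2.9821 × 10^-8) = 2.0016 × 10^16 km = (2.0016 × 10^16) / (9.461 × 10^12) ly = 2115.6 ly.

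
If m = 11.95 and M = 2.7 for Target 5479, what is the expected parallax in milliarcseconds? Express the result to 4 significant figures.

m − M = 11.95 − 2.7 = 9.25.
d = 10^((m−M)/5 + 1) = 10^2.850 = 707.95 pc.
p = 1/d = 1/707.95 = 0.0014125 arcsec = 1.4125 mas.

1.413 mas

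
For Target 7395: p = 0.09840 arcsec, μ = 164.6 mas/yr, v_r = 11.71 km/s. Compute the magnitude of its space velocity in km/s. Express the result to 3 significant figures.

d = 1/p = 1/0.09840″ = 10.163 pc.
μ = 164.6 mas/yr = 0.1646 ″/yr.
v_t = 4.740 μ d = 4.740 × 0.1646 × 10.163 = 7.9292 km/s.
v = √(v_r² + v_t²) = √(11.71² + 7.9292²) = √199.996 = 14.142 km/s.

14.1 km/s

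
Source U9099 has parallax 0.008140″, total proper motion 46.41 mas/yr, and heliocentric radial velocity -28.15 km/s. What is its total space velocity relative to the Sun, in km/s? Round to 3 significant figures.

d = 1/p = 1/0.008140″ = 122.85 pc.
μ = 46.41 mas/yr = 0.04641 ″/yr.
v_t = 4.740 μ d = 4.740 × 0.04641 × 122.85 = 27.025 km/s.
v = √(v_r² + v_t²) = √((-28.15)² + 27.025²) = √1522.77 = 39.023 km/s.

39.0 km/s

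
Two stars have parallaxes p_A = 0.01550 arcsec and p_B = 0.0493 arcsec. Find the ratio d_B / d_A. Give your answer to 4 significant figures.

Since d = 1/p, d_B/d_A = p_A/p_B.
= 0.01550 / 0.0493 = 0.3144.

0.3144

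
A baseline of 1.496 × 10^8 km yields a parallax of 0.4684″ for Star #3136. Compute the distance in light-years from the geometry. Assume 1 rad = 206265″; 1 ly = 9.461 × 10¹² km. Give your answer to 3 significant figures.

θ = 0.4684″ = 0.4684/206265 = 2.2709 × 10^-6 rad.
d = B/θ = (1.496 × 10^8) / (2.2709 × 10^-6) = 6.5877 × 10^13 km = (6.5877 × 10^13) / (9.461 × 10^12) ly = 6.963 ly.

6.96 ly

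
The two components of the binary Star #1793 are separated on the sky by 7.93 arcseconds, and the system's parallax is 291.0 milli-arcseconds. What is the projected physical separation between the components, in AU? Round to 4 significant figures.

d = 1/p = 1/0.2910″ = 3.4364 pc.
At distance d (pc), an angle of θ arcsec spans θ·d AU: s = 7.93 × 3.4364 = 27.251 AU.

27.25 AU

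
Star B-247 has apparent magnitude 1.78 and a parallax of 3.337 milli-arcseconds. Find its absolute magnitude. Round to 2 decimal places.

d = 1/p = 1/0.003337″ = 299.67 pc.
m − M = 5 log₁₀(299.67) − 5 = 12.3832 − 5 = 7.3832.
M = m − (m − M) = 1.78 − 7.3832 = -5.60.

M = -5.60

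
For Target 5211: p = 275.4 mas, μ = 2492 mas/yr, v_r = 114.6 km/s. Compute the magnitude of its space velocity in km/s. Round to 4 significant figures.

122.4 km/s

d = 1/p = 1/0.2754″ = 3.6311 pc.
μ = 2492 mas/yr = 2.492 ″/yr.
v_t = 4.740 μ d = 4.740 × 2.492 × 3.6311 = 42.891 km/s.
v = √(v_r² + v_t²) = √(114.6² + 42.891²) = √14972.8 = 122.36 km/s.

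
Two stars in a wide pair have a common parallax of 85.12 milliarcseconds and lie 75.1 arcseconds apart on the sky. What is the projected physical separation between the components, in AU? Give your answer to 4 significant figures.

d = 1/p = 1/0.08512″ = 11.748 pc.
At distance d (pc), an angle of θ arcsec spans θ·d AU: s = 75.1 × 11.748 = 882.27 AU.

882.3 AU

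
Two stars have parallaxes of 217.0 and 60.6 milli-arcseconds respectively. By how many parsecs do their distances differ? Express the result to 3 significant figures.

d_A = 1/0.2170″ = 4.6083 pc; d_B = 1/0.06060″ = 16.502 pc.
|d_B − d_A| = |16.502 − 4.6083| = 11.894 pc.

11.9 pc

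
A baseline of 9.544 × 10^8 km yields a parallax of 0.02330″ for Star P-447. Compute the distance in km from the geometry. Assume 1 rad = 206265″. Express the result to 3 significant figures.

8.45 × 10^15 km

θ = 0.02330″ = 0.02330/206265 = 1.1296 × 10^-7 rad.
d = B/θ = (9.544 × 10^8) / (1.1296 × 10^-7) = 8.4490 × 10^15 km.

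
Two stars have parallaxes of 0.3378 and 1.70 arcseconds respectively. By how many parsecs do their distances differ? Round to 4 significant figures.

d_A = 1/0.3378″ = 2.9603 pc; d_B = 1/1.700″ = 0.58824 pc.
|d_B − d_A| = |0.58824 − 2.9603| = 2.3721 pc.

2.372 pc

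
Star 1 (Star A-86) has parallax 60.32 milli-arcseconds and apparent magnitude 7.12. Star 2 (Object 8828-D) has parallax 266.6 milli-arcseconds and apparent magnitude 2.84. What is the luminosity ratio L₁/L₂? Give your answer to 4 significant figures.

L₁/L₂ = 0.3791

d₁ = 1/p₁ = 1/0.06032″ = 16.578 pc; d₂ = 1/p₂ = 1/0.2666″ = 3.7509 pc.
M₁ = m₁ − 5 log₁₀ d₁ + 5 = 7.12 − 6.0977 + 5 = 6.0223.
M₂ = 2.84 − 2.8707 + 5 = 4.9693.
L₁/L₂ = 10^(0.4(M₂ − M₁)) = 10^(0.4 × (-1.0530)) = 10^(-0.42120) = 0.37914.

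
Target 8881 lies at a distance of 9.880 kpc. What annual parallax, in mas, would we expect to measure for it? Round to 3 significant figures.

0.101 mas

d = 9.880 kpc = 9880 pc.
p = 1/d = 1/9880 = 0.00010121 arcsec.
= 0.00010121 × 1000 = 0.10121 mas.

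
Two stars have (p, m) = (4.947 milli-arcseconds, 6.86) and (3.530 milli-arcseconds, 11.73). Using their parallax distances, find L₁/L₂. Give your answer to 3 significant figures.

L₁/L₂ = 45.2

d₁ = 1/p₁ = 1/0.004947″ = 202.14 pc; d₂ = 1/p₂ = 1/0.003530″ = 283.29 pc.
M₁ = m₁ − 5 log₁₀ d₁ + 5 = 6.86 − 11.5283 + 5 = 0.3317.
M₂ = 11.73 − 12.2612 + 5 = 4.4688.
L₁/L₂ = 10^(0.4(M₂ − M₁)) = 10^(0.4 × 4.1371) = 10^1.65484 = 45.169.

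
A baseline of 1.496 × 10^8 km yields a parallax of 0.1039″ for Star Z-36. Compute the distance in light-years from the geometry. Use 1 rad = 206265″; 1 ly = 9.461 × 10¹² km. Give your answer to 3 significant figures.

31.4 ly

θ = 0.1039″ = 0.1039/206265 = 5.0372 × 10^-7 rad.
d = B/θ = (1.496 × 10^8) / (5.0372 × 10^-7) = 2.9699 × 10^14 km = (2.9699 × 10^14) / (9.461 × 10^12) ly = 31.391 ly.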